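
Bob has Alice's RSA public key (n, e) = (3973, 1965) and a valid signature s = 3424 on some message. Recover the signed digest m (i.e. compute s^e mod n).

Squares mod 3973: s^1≡3424, s^2≡3426, s^4≡1234, s^8≡1097, s^16≡3563, s^32≡1234, s^64≡1097, s^128≡3563, s^256≡1234, s^512≡1097, s^1024≡3563
1965 = 1024 + 512 + 256 + 128 + 32 + 8 + 4 + 1, so s^1965 ≡ 3563·1097·1234·3563·1234·1097·1234·3424 ≡ 1917 (mod 3973)

1917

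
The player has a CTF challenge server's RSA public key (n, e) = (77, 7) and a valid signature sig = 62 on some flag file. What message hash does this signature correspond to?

6

sig^2 ≡ 62^2 = 3844 ≡ 71
sig^4 ≡ 71^2 = 5041 ≡ 36
7 = 4 + 2 + 1, so sig^7 ≡ 36·71·62 ≡ 6 (mod 77)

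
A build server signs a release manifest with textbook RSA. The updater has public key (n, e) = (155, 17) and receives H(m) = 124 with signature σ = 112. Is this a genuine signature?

σ^2 ≡ 112^2 = 12544 ≡ 144
σ^4 ≡ 144^2 = 20736 ≡ 121
σ^8 ≡ 121^2 = 14641 ≡ 71
σ^16 ≡ 71^2 = 5041 ≡ 81
17 = 16 + 1, so σ^17 ≡ 81·112 ≡ 82 (mod 155)
σ^17 mod 155 = 82, but H(m) = 124.

forged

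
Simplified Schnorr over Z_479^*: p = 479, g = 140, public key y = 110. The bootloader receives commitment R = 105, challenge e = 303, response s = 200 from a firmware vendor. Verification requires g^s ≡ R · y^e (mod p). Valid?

no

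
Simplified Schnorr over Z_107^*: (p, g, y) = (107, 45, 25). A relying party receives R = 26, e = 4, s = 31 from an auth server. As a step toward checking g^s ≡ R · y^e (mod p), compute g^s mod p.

24

45^2 = 2025 ≡ 99
45^4 ≡ 99^2 = 9801 ≡ 64
45^8 ≡ 64^2 = 4096 ≡ 30
45^16 ≡ 30^2 = 900 ≡ 44
31 = 16 + 8 + 4 + 2 + 1, so 45^31 ≡ 44·30·64·99·45 ≡ 24 (mod 107)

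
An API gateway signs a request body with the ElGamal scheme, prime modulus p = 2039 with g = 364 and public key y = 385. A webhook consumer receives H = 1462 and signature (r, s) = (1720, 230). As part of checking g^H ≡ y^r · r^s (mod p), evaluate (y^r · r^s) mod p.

385^2 = 148225 ≡ 1417
385^4 ≡ 1417^2 = 2007889 ≡ 1513
385^8 ≡ 1513^2 = 2289169 ≡ 1411
385^16 ≡ 1411^2 = 1990921 ≡ 857
385^32 ≡ 857^2 = 734449 ≡ 409
385^64 ≡ 409^2 = 167281 ≡ 83
385^128 ≡ 83^2 = 6889 ≡ 772
385^256 ≡ 772^2 = 595984 ≡ 596
385^512 ≡ 596^2 = 355216 ≡ 430
385^1024 ≡ 430^2 = 184900 ≡ 1390
1720 = 1024 + 512 + 128 + 32 + 16 + 8, so 385^1720 ≡ 1390·430·772·409·857·1411 ≡ 1003 (mod 2039)
1720^2 = 2958400 ≡ 1850
1720^4 ≡ 1850^2 = 3422500 ≡ 1058
1720^8 ≡ 1058^2 = 1119364 ≡ 1992
1720^16 ≡ 1992^2 = 3968064 ≡ 170
1720^32 ≡ 170^2 = 28900 ≡ 354
1720^64 ≡ 354^2 = 125316 ≡ 937
1720^128 ≡ 937^2 = 877969 ≡ 1199
230 = 128 + 64 + 32 + 4 + 2, so 1720^230 ≡ 1199·937·354·1058·1850 ≡ 1951 (mod 2039)
y^r · r^s ≡ 1003·1951 = 1956853 ≡ 1452 (mod 2039)

1452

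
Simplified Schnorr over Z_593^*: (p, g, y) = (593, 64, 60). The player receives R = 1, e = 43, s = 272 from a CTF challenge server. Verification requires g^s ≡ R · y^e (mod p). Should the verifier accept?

reject

g^s mod p:
Squares mod 593: 64^1≡64, 64^2≡538, 64^4≡60, 64^8≡42, 64^16≡578, 64^32≡225, 64^64≡220, 64^128≡367, 64^256≡78
272 = 256 + 16, so 64^272 ≡ 78·578 ≡ 16 (mod 593)
R · y^e mod p:
Squares mod 593: 60^1≡60, 60^2≡42, 60^4≡578, 60^8≡225, 60^16≡220, 60^32≡367
43 = 32 + 8 + 2 + 1, so 60^43 ≡ 367·225·42·60 ≡ 556 (mod 593)
1·556 = 556 ≡ 556 (mod 593)
16 ≠ 556; the check fails.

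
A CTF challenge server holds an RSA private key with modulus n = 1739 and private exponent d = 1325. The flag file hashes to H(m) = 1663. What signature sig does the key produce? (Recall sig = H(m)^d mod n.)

(H(m))^2 ≡ 1663^2 = 2765569 ≡ 559
(H(m))^4 ≡ 559^2 = 312481 ≡ 1200
(H(m))^8 ≡ 1200^2 = 1440000 ≡ 108
(H(m))^16 ≡ 108^2 = 11664 ≡ 1230
(H(m))^32 ≡ 1230^2 = 1512900 ≡ 1709
(H(m))^64 ≡ 1709^2 = 2920681 ≡ 900
(H(m))^128 ≡ 900^2 = 810000 ≡ 1365
(H(m))^256 ≡ 1365^2 = 1863225 ≡ 756
(H(m))^512 ≡ 756^2 = 571536 ≡ 1144
(H(m))^1024 ≡ 1144^2 = 1308736 ≡ 1008
1325 = 1024 + 256 + 32 + 8 + 4 + 1, so (H(m))^1325 ≡ 1008·756·1709·108·1200·1663 ≡ 1493 (mod 1739)

1493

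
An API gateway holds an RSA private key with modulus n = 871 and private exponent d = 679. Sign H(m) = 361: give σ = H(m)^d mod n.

(H(m))^2 ≡ 361^2 = 130321 ≡ 542
(H(m))^4 ≡ 542^2 = 293764 ≡ 237
(H(m))^8 ≡ 237^2 = 56169 ≡ 425
(H(m))^16 ≡ 425^2 = 180625 ≡ 328
(H(m))^32 ≡ 328^2 = 107584 ≡ 451
(H(m))^64 ≡ 451^2 = 203401 ≡ 458
(H(m))^128 ≡ 458^2 = 209764 ≡ 724
(H(m))^256 ≡ 724^2 = 524176 ≡ 705
(H(m))^512 ≡ 705^2 = 497025 ≡ 555
679 = 512 + 128 + 32 + 4 + 2 + 1, so (H(m))^679 ≡ 555·724·451·237·542·361 ≡ 114 (mod 871)

114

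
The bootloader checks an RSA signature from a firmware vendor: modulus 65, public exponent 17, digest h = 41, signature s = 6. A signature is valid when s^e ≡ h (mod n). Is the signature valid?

valid

s^2 ≡ 6^2 = 36
s^4 ≡ 36^2 = 1296 ≡ 61
s^8 ≡ 61^2 = 3721 ≡ 16
s^16 ≡ 16^2 = 256 ≡ 61
17 = 16 + 1, so s^17 ≡ 61·6 ≡ 41 (mod 65)
s^17 mod 65 = 41 matches h.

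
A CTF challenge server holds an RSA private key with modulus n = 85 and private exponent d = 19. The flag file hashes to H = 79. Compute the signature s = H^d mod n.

39

Squares mod 85: H^1≡79, H^2≡36, H^4≡21, H^8≡16, H^16≡1
19 = 16 + 2 + 1, so H^19 ≡ 1·36·79 ≡ 39 (mod 85)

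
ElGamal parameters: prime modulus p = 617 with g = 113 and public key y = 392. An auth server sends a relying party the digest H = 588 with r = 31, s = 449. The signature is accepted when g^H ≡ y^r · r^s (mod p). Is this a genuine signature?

Left side g^H mod p:
113^2 = 12769 ≡ 429
113^4 ≡ 429^2 = 184041 ≡ 175
113^8 ≡ 175^2 = 30625 ≡ 392
113^16 ≡ 392^2 = 153664 ≡ 31
113^32 ≡ 31^2 = 961 ≡ 344
113^64 ≡ 344^2 = 118336 ≡ 489
113^128 ≡ 489^2 = 239121 ≡ 342
113^256 ≡ 342^2 = 116964 ≡ 351
113^512 ≡ 351^2 = 123201 ≡ 418
588 = 512 + 64 + 8 + 4, so 113^588 ≡ 418·489·392·175 ≡ 31 (mod 617)
Right side y^r · r^s mod p:
392^2 = 153664 ≡ 31
392^4 ≡ 31^2 = 961 ≡ 344
392^8 ≡ 344^2 = 118336 ≡ 489
392^16 ≡ 489^2 = 239121 ≡ 342
31 = 16 + 8 + 4 + 2 + 1, so 392^31 ≡ 342·489·344·31·392 ≡ 418 (mod 617)
31^2 = 961 ≡ 344
31^4 ≡ 344^2 = 118336 ≡ 489
31^8 ≡ 489^2 = 239121 ≡ 342
31^16 ≡ 342^2 = 116964 ≡ 351
31^32 ≡ 351^2 = 123201 ≡ 418
31^64 ≡ 418^2 = 174724 ≡ 113
31^128 ≡ 113^2 = 12769 ≡ 429
31^256 ≡ 429^2 = 184041 ≡ 175
449 = 256 + 128 + 64 + 1, so 31^449 ≡ 175·429·113·31 ≡ 113 (mod 617)
418·113 = 47234 ≡ 342 (mod 617)
31 ≠ 342, so verification fails.

forged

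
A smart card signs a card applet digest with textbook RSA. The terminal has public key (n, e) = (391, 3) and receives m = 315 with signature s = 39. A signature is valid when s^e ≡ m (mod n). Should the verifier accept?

s^2 ≡ 39^2 = 1521 ≡ 348
3 = 2 + 1, so s^3 ≡ 348·39 ≡ 278 (mod 391)
s^3 mod 391 = 278, but m = 315.

reject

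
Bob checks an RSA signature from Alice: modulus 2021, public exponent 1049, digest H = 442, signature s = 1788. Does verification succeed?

fails

Squares mod 2021: s^1≡1788, s^2≡1743, s^4≡486, s^8≡1760, s^16≡1428, s^32≡2016, s^64≡25, s^128≡625, s^256≡572, s^512≡1803, s^1024≡1041
1049 = 1024 + 16 + 8 + 1, so s^1049 ≡ 1041·1428·1760·1788 ≡ 1579 (mod 2021)
s^1049 mod 2021 = 1579, but H = 442.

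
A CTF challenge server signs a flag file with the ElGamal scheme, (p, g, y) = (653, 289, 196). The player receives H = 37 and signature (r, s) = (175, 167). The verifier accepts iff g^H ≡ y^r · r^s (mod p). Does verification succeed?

fails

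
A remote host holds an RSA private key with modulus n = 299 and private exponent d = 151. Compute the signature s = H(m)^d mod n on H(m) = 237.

(H(m))^2 ≡ 237^2 = 56169 ≡ 256
(H(m))^4 ≡ 256^2 = 65536 ≡ 55
(H(m))^8 ≡ 55^2 = 3025 ≡ 35
(H(m))^16 ≡ 35^2 = 1225 ≡ 29
(H(m))^32 ≡ 29^2 = 841 ≡ 243
(H(m))^64 ≡ 243^2 = 59049 ≡ 146
(H(m))^128 ≡ 146^2 = 21316 ≡ 87
151 = 128 + 16 + 4 + 2 + 1, so (H(m))^151 ≡ 87·29·55·256·237 ≡ 172 (mod 299)

172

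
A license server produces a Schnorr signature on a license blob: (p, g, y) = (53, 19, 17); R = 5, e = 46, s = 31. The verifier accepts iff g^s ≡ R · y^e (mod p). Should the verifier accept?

g^s mod p:
19^2 = 361 ≡ 43
19^4 ≡ 43^2 = 1849 ≡ 47
19^8 ≡ 47^2 = 2209 ≡ 36
19^16 ≡ 36^2 = 1296 ≡ 24
31 = 16 + 8 + 4 + 2 + 1, so 19^31 ≡ 24·36·47·43·19 ≡ 8 (mod 53)
R · y^e mod p:
17^2 = 289 ≡ 24
17^4 ≡ 24^2 = 576 ≡ 46
17^8 ≡ 46^2 = 2116 ≡ 49
17^16 ≡ 49^2 = 2401 ≡ 16
17^32 ≡ 16^2 = 256 ≡ 44
46 = 32 + 8 + 4 + 2, so 17^46 ≡ 44·49·46·24 ≡ 47 (mod 53)
5·47 = 235 ≡ 23 (mod 53)
8 ≠ 23; the check fails.

reject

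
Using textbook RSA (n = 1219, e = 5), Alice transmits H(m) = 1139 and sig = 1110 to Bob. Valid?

Squares mod 1219: sig^1≡1110, sig^2≡910, sig^4≡399
5 = 4 + 1, so sig^5 ≡ 399·1110 ≡ 393 (mod 1219)
The recovered value 393 does not match the digest 1139.

no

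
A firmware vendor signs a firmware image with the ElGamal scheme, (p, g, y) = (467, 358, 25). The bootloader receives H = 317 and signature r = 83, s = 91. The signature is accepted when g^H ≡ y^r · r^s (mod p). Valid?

Left side g^H mod p:
358^2 = 128164 ≡ 206
358^4 ≡ 206^2 = 42436 ≡ 406
358^8 ≡ 406^2 = 164836 ≡ 452
358^16 ≡ 452^2 = 204304 ≡ 225
358^32 ≡ 225^2 = 50625 ≡ 189
358^64 ≡ 189^2 = 35721 ≡ 229
358^128 ≡ 229^2 = 52441 ≡ 137
358^256 ≡ 137^2 = 18769 ≡ 89
317 = 256 + 32 + 16 + 8 + 4 + 1, so 358^317 ≡ 89·189·225·452·406·358 ≡ 115 (mod 467)
Right side y^r · r^s mod p:
25^2 = 625 ≡ 158
25^4 ≡ 158^2 = 24964 ≡ 213
25^8 ≡ 213^2 = 45369 ≡ 70
25^16 ≡ 70^2 = 4900 ≡ 230
25^32 ≡ 230^2 = 52900 ≡ 129
25^64 ≡ 129^2 = 16641 ≡ 296
83 = 64 + 16 + 2 + 1, so 25^83 ≡ 296·230·158·25 ≡ 121 (mod 467)
83^2 = 6889 ≡ 351
83^4 ≡ 351^2 = 123201 ≡ 380
83^8 ≡ 380^2 = 144400 ≡ 97
83^16 ≡ 97^2 = 9409 ≡ 69
83^32 ≡ 69^2 = 4761 ≡ 91
83^64 ≡ 91^2 = 8281 ≡ 342
91 = 64 + 16 + 8 + 2 + 1, so 83^91 ≡ 342·69·97·351·83 ≡ 284 (mod 467)
121·284 = 34364 ≡ 273 (mod 467)
115 ≠ 273, so verification fails.

no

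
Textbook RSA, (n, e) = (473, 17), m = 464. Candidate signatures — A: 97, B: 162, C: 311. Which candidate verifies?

Candidate A: Squares mod 473: 97^1≡97, 97^2≡422, 97^4≡236, 97^8≡355, 97^16≡207; 17 = 16 + 1, so 97^17 ≡ 207·97 ≡ 213 (mod 473)
Candidate B: Squares mod 473: 162^1≡162, 162^2≡229, 162^4≡411, 162^8≡60, 162^16≡289; 17 = 16 + 1, so 162^17 ≡ 289·162 ≡ 464 (mod 473)
  → matches m = 464
Candidate C: Squares mod 473: 311^1≡311, 311^2≡229, 311^4≡411, 311^8≡60, 311^16≡289; 17 = 16 + 1, so 311^17 ≡ 289·311 ≡ 9 (mod 473)

B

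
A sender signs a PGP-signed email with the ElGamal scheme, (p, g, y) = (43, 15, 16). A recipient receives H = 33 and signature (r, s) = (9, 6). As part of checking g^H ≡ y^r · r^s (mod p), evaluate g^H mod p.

35

15^2 = 225 ≡ 10
15^4 ≡ 10^2 = 100 ≡ 14
15^8 ≡ 14^2 = 196 ≡ 24
15^16 ≡ 24^2 = 576 ≡ 17
15^32 ≡ 17^2 = 289 ≡ 31
33 = 32 + 1, so 15^33 ≡ 31·15 ≡ 35 (mod 43)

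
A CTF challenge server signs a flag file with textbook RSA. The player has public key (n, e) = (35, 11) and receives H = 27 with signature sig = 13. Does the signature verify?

verifies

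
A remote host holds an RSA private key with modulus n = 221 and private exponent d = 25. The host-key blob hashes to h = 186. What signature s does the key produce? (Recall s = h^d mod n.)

Squares mod 221: h^1≡186, h^2≡120, h^4≡35, h^8≡120, h^16≡35
25 = 16 + 8 + 1, so h^25 ≡ 35·120·186 ≡ 186 (mod 221)

186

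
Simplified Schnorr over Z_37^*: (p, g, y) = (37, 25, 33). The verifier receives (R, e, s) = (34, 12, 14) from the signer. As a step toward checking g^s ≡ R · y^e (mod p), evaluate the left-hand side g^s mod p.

25^2 = 625 ≡ 33
25^4 ≡ 33^2 = 1089 ≡ 16
25^8 ≡ 16^2 = 256 ≡ 34
14 = 8 + 4 + 2, so 25^14 ≡ 34·16·33 ≡ 7 (mod 37)

7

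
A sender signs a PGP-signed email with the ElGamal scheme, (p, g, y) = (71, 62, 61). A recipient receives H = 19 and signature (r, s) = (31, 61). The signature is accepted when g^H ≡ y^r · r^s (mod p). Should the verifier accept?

Left side g^H mod p:
Squares mod 71: 62^1≡62, 62^2≡10, 62^4≡29, 62^8≡60, 62^16≡50
19 = 16 + 2 + 1, so 62^19 ≡ 50·10·62 ≡ 44 (mod 71)
Right side y^r · r^s mod p:
Squares mod 71: 61^1≡61, 61^2≡29, 61^4≡60, 61^8≡50, 61^16≡15
31 = 16 + 8 + 4 + 2 + 1, so 61^31 ≡ 15·50·60·29·61 ≡ 13 (mod 71)
Squares mod 71: 31^1≡31, 31^2≡38, 31^4≡24, 31^8≡8, 31^16≡64, 31^32≡49
61 = 32 + 16 + 8 + 4 + 1, so 31^61 ≡ 49·64·8·24·31 ≡ 69 (mod 71)
13·69 = 897 ≡ 45 (mod 71)
44 ≠ 45, so verification fails.

reject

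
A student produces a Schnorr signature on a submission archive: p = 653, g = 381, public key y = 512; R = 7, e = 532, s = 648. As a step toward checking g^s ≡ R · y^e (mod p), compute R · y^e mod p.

512^2 = 262144 ≡ 291
512^4 ≡ 291^2 = 84681 ≡ 444
512^8 ≡ 444^2 = 197136 ≡ 583
512^16 ≡ 583^2 = 339889 ≡ 329
512^32 ≡ 329^2 = 108241 ≡ 496
512^64 ≡ 496^2 = 246016 ≡ 488
512^128 ≡ 488^2 = 238144 ≡ 452
512^256 ≡ 452^2 = 204304 ≡ 568
512^512 ≡ 568^2 = 322624 ≡ 42
532 = 512 + 16 + 4, so 512^532 ≡ 42·329·444 ≡ 257 (mod 653)
R · y^e ≡ 7·257 = 1799 ≡ 493 (mod 653)

493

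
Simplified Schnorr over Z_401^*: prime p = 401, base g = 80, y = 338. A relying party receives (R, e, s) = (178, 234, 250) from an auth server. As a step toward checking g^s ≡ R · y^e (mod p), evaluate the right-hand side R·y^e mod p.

Squares mod 401: 338^1≡338, 338^2≡360, 338^4≡77, 338^8≡315, 338^16≡178, 338^32≡5, 338^64≡25, 338^128≡224
234 = 128 + 64 + 32 + 8 + 2, so 338^234 ≡ 224·25·5·315·360 ≡ 196 (mod 401)
R · y^e ≡ 178·196 = 34888 ≡ 1 (mod 401)

1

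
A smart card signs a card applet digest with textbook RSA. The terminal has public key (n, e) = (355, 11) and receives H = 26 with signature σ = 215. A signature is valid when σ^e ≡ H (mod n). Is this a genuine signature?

forged

σ^2 ≡ 215^2 = 46225 ≡ 75
σ^4 ≡ 75^2 = 5625 ≡ 300
σ^8 ≡ 300^2 = 90000 ≡ 185
11 = 8 + 2 + 1, so σ^11 ≡ 185·75·215 ≡ 60 (mod 355)
The recovered value 60 does not match the digest 26.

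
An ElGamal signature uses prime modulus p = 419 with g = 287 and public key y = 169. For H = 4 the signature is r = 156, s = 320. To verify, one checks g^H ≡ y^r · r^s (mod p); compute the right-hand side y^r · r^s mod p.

108

Squares mod 419: 169^1≡169, 169^2≡69, 169^4≡152, 169^8≡59, 169^16≡129, 169^32≡300, 169^64≡334, 169^128≡102
156 = 128 + 16 + 8 + 4, so 169^156 ≡ 102·129·59·152 ≡ 69 (mod 419)
Squares mod 419: 156^1≡156, 156^2≡34, 156^4≡318, 156^8≡145, 156^16≡75, 156^32≡178, 156^64≡259, 156^128≡41, 156^256≡5
320 = 256 + 64, so 156^320 ≡ 5·259 ≡ 38 (mod 419)
y^r · r^s ≡ 69·38 = 2622 ≡ 108 (mod 419)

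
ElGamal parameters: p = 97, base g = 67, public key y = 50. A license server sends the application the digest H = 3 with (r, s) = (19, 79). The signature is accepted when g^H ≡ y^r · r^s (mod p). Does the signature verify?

Left side g^H mod p:
Squares mod 97: 67^1≡67, 67^2≡27
3 = 2 + 1, so 67^3 ≡ 27·67 ≡ 63 (mod 97)
Right side y^r · r^s mod p:
Squares mod 97: 50^1≡50, 50^2≡75, 50^4≡96, 50^8≡1, 50^16≡1
19 = 16 + 2 + 1, so 50^19 ≡ 1·75·50 ≡ 64 (mod 97)
Squares mod 97: 19^1≡19, 19^2≡70, 19^4≡50, 19^8≡75, 19^16≡96, 19^32≡1, 19^64≡1
79 = 64 + 8 + 4 + 2 + 1, so 19^79 ≡ 1·75·50·70·19 ≡ 51 (mod 97)
64·51 = 3264 ≡ 63 (mod 97)
63 ≡ 63 (mod 97), so the signature is genuine.

verifies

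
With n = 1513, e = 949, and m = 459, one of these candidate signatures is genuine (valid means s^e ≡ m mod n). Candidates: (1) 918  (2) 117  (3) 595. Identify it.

Candidate 1: Squares mod 1513: 918^1≡918, 918^2≡1496, 918^4≡289, 918^8≡306, 918^16≡1343, 918^32≡153, 918^64≡714, 918^128≡1428, 918^256≡1173, 918^512≡612; 949 = 512 + 256 + 128 + 32 + 16 + 4 + 1, so 918^949 ≡ 612·1173·1428·153·1343·289·918 ≡ 1054 (mod 1513)
Candidate 2: Squares mod 1513: 117^1≡117, 117^2≡72, 117^4≡645, 117^8≡1463, 117^16≡987, 117^32≡1310, 117^64≡358, 117^128≡1072, 117^256≡817, 117^512≡256; 949 = 512 + 256 + 128 + 32 + 16 + 4 + 1, so 117^949 ≡ 256·817·1072·1310·987·645·117 ≡ 342 (mod 1513)
Candidate 3: Squares mod 1513: 595^1≡595, 595^2≡1496, 595^4≡289, 595^8≡306, 595^16≡1343, 595^32≡153, 595^64≡714, 595^128≡1428, 595^256≡1173, 595^512≡612; 949 = 512 + 256 + 128 + 32 + 16 + 4 + 1, so 595^949 ≡ 612·1173·1428·153·1343·289·595 ≡ 459 (mod 1513)
  → matches m = 459

3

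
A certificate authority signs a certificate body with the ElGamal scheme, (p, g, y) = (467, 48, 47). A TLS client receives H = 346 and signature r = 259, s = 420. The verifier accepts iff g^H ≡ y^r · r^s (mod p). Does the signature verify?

does not verify

Left side g^H mod p:
48^2 = 2304 ≡ 436
48^4 ≡ 436^2 = 190096 ≡ 27
48^8 ≡ 27^2 = 729 ≡ 262
48^16 ≡ 262^2 = 68644 ≡ 462
48^32 ≡ 462^2 = 213444 ≡ 25
48^64 ≡ 25^2 = 625 ≡ 158
48^128 ≡ 158^2 = 24964 ≡ 213
48^256 ≡ 213^2 = 45369 ≡ 70
346 = 256 + 64 + 16 + 8 + 2, so 48^346 ≡ 70·158·462·262·436 ≡ 10 (mod 467)
Right side y^r · r^s mod p:
47^2 = 2209 ≡ 341
47^4 ≡ 341^2 = 116281 ≡ 465
47^8 ≡ 465^2 = 216225 ≡ 4
47^16 ≡ 4^2 = 16
47^32 ≡ 16^2 = 256
47^64 ≡ 256^2 = 65536 ≡ 156
47^128 ≡ 156^2 = 24336 ≡ 52
47^256 ≡ 52^2 = 2704 ≡ 369
259 = 256 + 2 + 1, so 47^259 ≡ 369·341·47 ≡ 342 (mod 467)
259^2 = 67081 ≡ 300
259^4 ≡ 300^2 = 90000 ≡ 336
259^8 ≡ 336^2 = 112896 ≡ 349
259^16 ≡ 349^2 = 121801 ≡ 381
259^32 ≡ 381^2 = 145161 ≡ 391
259^64 ≡ 391^2 = 152881 ≡ 172
259^128 ≡ 172^2 = 29584 ≡ 163
259^256 ≡ 163^2 = 26569 ≡ 417
420 = 256 + 128 + 32 + 4, so 259^420 ≡ 417·163·391·336 ≡ 317 (mod 467)
342·317 = 108414 ≡ 70 (mod 467)
10 ≠ 70, so verification fails.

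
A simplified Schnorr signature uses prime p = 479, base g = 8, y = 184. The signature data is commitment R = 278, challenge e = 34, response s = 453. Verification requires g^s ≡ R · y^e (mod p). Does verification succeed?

g^s mod p:
8^453 mod 479 = 71
R · y^e mod p:
184^34 mod 479 = 288
278·288 = 80064 ≡ 71 (mod 479)
71 ≡ 71 (mod 479); signature holds.

passes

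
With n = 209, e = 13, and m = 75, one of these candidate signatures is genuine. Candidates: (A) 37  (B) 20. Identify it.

A

Candidate A: 37^13 mod 209 = 75
  → matches m = 75
Candidate B: 20^13 mod 209 = 58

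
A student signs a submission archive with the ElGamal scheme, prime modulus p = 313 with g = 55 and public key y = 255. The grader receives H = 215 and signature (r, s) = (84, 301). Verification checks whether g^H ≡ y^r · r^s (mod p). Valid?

Left side g^H mod p:
Squares mod 313: 55^1≡55, 55^2≡208, 55^4≡70, 55^8≡205, 55^16≡83, 55^32≡3, 55^64≡9, 55^128≡81
215 = 128 + 64 + 16 + 4 + 2 + 1, so 55^215 ≡ 81·9·83·70·208·55 ≡ 223 (mod 313)
Right side y^r · r^s mod p:
Squares mod 313: 255^1≡255, 255^2≡234, 255^4≡294, 255^8≡48, 255^16≡113, 255^32≡249, 255^64≡27
84 = 64 + 16 + 4, so 255^84 ≡ 27·113·294 ≡ 249 (mod 313)
Squares mod 313: 84^1≡84, 84^2≡170, 84^4≡104, 84^8≡174, 84^16≡228, 84^32≡26, 84^64≡50, 84^128≡309, 84^256≡16
301 = 256 + 32 + 8 + 4 + 1, so 84^301 ≡ 16·26·174·104·84 ≡ 236 (mod 313)
249·236 = 58764 ≡ 233 (mod 313)
223 ≠ 233, so verification fails.

no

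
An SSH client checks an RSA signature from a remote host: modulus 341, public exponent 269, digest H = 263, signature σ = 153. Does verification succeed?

passes

Squares mod 341: σ^1≡153, σ^2≡221, σ^4≡78, σ^8≡287, σ^16≡188, σ^32≡221, σ^64≡78, σ^128≡287, σ^256≡188
269 = 256 + 8 + 4 + 1, so σ^269 ≡ 188·287·78·153 ≡ 263 (mod 341)
Since 263 equals the digest 263, verification succeeds.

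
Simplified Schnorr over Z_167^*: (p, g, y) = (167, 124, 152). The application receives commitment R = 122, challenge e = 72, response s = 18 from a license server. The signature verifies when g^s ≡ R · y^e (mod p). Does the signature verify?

g^s mod p:
124^2 = 15376 ≡ 12
124^4 ≡ 12^2 = 144
124^8 ≡ 144^2 = 20736 ≡ 28
124^16 ≡ 28^2 = 784 ≡ 116
18 = 16 + 2, so 124^18 ≡ 116·12 ≡ 56 (mod 167)
R · y^e mod p:
152^2 = 23104 ≡ 58
152^4 ≡ 58^2 = 3364 ≡ 24
152^8 ≡ 24^2 = 576 ≡ 75
152^16 ≡ 75^2 = 5625 ≡ 114
152^32 ≡ 114^2 = 12996 ≡ 137
152^64 ≡ 137^2 = 18769 ≡ 65
72 = 64 + 8, so 152^72 ≡ 65·75 ≡ 32 (mod 167)
122·32 = 3904 ≡ 63 (mod 167)
56 ≠ 63; the check fails.

does not verify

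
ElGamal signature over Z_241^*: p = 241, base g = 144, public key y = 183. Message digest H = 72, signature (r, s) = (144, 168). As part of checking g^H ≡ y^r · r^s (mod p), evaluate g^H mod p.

144^2 = 20736 ≡ 10
144^4 ≡ 10^2 = 100
144^8 ≡ 100^2 = 10000 ≡ 119
144^16 ≡ 119^2 = 14161 ≡ 183
144^32 ≡ 183^2 = 33489 ≡ 231
144^64 ≡ 231^2 = 53361 ≡ 100
72 = 64 + 8, so 144^72 ≡ 100·119 ≡ 91 (mod 241)

91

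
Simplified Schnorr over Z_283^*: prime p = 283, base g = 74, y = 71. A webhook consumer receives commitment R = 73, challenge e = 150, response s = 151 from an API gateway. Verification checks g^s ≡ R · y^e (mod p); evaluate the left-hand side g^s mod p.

74^151 mod 283 = 195

195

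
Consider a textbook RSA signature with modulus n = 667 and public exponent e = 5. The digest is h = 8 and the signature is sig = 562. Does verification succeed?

sig^2 ≡ 562^2 = 315844 ≡ 353
sig^4 ≡ 353^2 = 124609 ≡ 547
5 = 4 + 1, so sig^5 ≡ 547·562 ≡ 594 (mod 667)
The recovered value 594 does not match the digest 8.

fails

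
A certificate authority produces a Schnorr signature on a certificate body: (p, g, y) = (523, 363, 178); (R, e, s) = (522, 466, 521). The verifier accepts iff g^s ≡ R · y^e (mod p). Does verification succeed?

passes

g^s mod p:
363^2 = 131769 ≡ 496
363^4 ≡ 496^2 = 246016 ≡ 206
363^8 ≡ 206^2 = 42436 ≡ 73
363^16 ≡ 73^2 = 5329 ≡ 99
363^32 ≡ 99^2 = 9801 ≡ 387
363^64 ≡ 387^2 = 149769 ≡ 191
363^128 ≡ 191^2 = 36481 ≡ 394
363^256 ≡ 394^2 = 155236 ≡ 428
363^512 ≡ 428^2 = 183184 ≡ 134
521 = 512 + 8 + 1, so 363^521 ≡ 134·73·363 ≡ 219 (mod 523)
R · y^e mod p:
178^2 = 31684 ≡ 304
178^4 ≡ 304^2 = 92416 ≡ 368
178^8 ≡ 368^2 = 135424 ≡ 490
178^16 ≡ 490^2 = 240100 ≡ 43
178^32 ≡ 43^2 = 1849 ≡ 280
178^64 ≡ 280^2 = 78400 ≡ 473
178^128 ≡ 473^2 = 223729 ≡ 408
178^256 ≡ 408^2 = 166464 ≡ 150
466 = 256 + 128 + 64 + 16 + 2, so 178^466 ≡ 150·408·473·43·304 ≡ 304 (mod 523)
522·304 = 158688 ≡ 219 (mod 523)
219 ≡ 219 (mod 523); signature holds.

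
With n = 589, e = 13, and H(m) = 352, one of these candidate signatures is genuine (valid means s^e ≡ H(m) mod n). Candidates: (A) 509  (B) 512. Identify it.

Candidate A: Squares mod 589: 509^1≡509, 509^2≡510, 509^4≡351, 509^8≡100; 13 = 8 + 4 + 1, so 509^13 ≡ 100·351·509 ≡ 352 (mod 589)
  → matches H(m) = 352
Candidate B: Squares mod 589: 512^1≡512, 512^2≡39, 512^4≡343, 512^8≡438; 13 = 8 + 4 + 1, so 512^13 ≡ 438·343·512 ≡ 531 (mod 589)

A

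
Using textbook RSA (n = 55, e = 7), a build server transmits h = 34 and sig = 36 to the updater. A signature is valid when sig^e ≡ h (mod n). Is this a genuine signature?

forged

Squares mod 55: sig^1≡36, sig^2≡31, sig^4≡26
7 = 4 + 2 + 1, so sig^7 ≡ 26·31·36 ≡ 31 (mod 55)
sig^7 mod 55 = 31, but h = 34.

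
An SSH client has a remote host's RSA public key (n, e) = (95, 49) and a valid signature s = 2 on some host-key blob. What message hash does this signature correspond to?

s^49 mod 95 = 22

22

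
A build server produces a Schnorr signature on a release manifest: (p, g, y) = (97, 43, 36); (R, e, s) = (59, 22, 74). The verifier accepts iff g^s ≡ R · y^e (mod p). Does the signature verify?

does not verify

g^s mod p:
43^74 mod 97 = 6
R · y^e mod p:
36^22 mod 97 = 61
59·61 = 3599 ≡ 10 (mod 97)
6 ≠ 10; the check fails.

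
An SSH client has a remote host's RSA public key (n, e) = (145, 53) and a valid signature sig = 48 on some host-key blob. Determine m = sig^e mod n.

118

sig^2 ≡ 48^2 = 2304 ≡ 129
sig^4 ≡ 129^2 = 16641 ≡ 111
sig^8 ≡ 111^2 = 12321 ≡ 141
sig^16 ≡ 141^2 = 19881 ≡ 16
sig^32 ≡ 16^2 = 256 ≡ 111
53 = 32 + 16 + 4 + 1, so sig^53 ≡ 111·16·111·48 ≡ 118 (mod 145)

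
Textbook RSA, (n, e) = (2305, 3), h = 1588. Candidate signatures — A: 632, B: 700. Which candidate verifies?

A

Candidate A: 632^2 = 399424 ≡ 659; 3 = 2 + 1, so 632^3 ≡ 659·632 ≡ 1588 (mod 2305)
  → matches h = 1588
Candidate B: 700^2 = 490000 ≡ 1340; 3 = 2 + 1, so 700^3 ≡ 1340·700 ≡ 2170 (mod 2305)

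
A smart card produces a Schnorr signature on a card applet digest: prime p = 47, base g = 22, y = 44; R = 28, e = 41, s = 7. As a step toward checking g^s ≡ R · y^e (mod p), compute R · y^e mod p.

20

Squares mod 47: 44^1≡44, 44^2≡9, 44^4≡34, 44^8≡28, 44^16≡32, 44^32≡37
41 = 32 + 8 + 1, so 44^41 ≡ 37·28·44 ≡ 41 (mod 47)
R · y^e ≡ 28·41 = 1148 ≡ 20 (mod 47)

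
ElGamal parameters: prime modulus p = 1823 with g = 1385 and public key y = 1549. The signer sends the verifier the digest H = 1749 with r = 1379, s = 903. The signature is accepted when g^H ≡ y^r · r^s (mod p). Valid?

Left side g^H mod p:
Squares mod 1823: 1385^1≡1385, 1385^2≡429, 1385^4≡1741, 1385^8≡1255, 1385^16≡1776, 1385^32≡386, 1385^64≡1333, 1385^128≡1287, 1385^256≡1085, 1385^512≡1390, 1385^1024≡1543
1749 = 1024 + 512 + 128 + 64 + 16 + 4 + 1, so 1385^1749 ≡ 1543·1390·1287·1333·1776·1741·1385 ≡ 1665 (mod 1823)
Right side y^r · r^s mod p:
Squares mod 1823: 1549^1≡1549, 1549^2≡333, 1549^4≡1509, 1549^8≡154, 1549^16≡17, 1549^32≡289, 1549^64≡1486, 1549^128≡543, 1549^256≡1346, 1549^512≡1477, 1549^1024≡1221
1379 = 1024 + 256 + 64 + 32 + 2 + 1, so 1549^1379 ≡ 1221·1346·1486·289·333·1549 ≡ 762 (mod 1823)
Squares mod 1823: 1379^1≡1379, 1379^2≡252, 1379^4≡1522, 1379^8≡1274, 1379^16≡606, 1379^32≡813, 1379^64≡1043, 1379^128≡1341, 1379^256≡803, 1379^512≡1290
903 = 512 + 256 + 128 + 4 + 2 + 1, so 1379^903 ≡ 1290·803·1341·1522·252·1379 ≡ 1129 (mod 1823)
762·1129 = 860298 ≡ 1665 (mod 1823)
1665 ≡ 1665 (mod 1823), so the signature is genuine.

yes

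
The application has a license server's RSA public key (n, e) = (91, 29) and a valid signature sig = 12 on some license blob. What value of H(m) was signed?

Squares mod 91: sig^1≡12, sig^2≡53, sig^4≡79, sig^8≡53, sig^16≡79
29 = 16 + 8 + 4 + 1, so sig^29 ≡ 79·53·79·12 ≡ 38 (mod 91)

38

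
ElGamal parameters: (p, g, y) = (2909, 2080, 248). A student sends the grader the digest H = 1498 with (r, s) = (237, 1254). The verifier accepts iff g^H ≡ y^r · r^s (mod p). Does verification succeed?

Left side g^H mod p:
Squares mod 2909: 2080^1≡2080, 2080^2≡717, 2080^4≡2105, 2080^8≡618, 2080^16≡845, 2080^32≡1320, 2080^64≡2818, 2080^128≡2463, 2080^256≡1104, 2080^512≡2854, 2080^1024≡116
1498 = 1024 + 256 + 128 + 64 + 16 + 8 + 2, so 2080^1498 ≡ 116·1104·2463·2818·845·618·717 ≡ 2082 (mod 2909)
Right side y^r · r^s mod p:
Squares mod 2909: 248^1≡248, 248^2≡415, 248^4≡594, 248^8≡847, 248^16≡1795, 248^32≡1762, 248^64≡741, 248^128≡2189
237 = 128 + 64 + 32 + 8 + 4 + 1, so 248^237 ≡ 2189·741·1762·847·594·248 ≡ 2248 (mod 2909)
Squares mod 2909: 237^1≡237, 237^2≡898, 237^4≡611, 237^8≡969, 237^16≡2263, 237^32≡1329, 237^64≡478, 237^128≡1582, 237^256≡984, 237^512≡2468, 237^1024≡2487
1254 = 1024 + 128 + 64 + 32 + 4 + 2, so 237^1254 ≡ 2487·1582·478·1329·611·898 ≡ 1606 (mod 2909)
2248·1606 = 3610288 ≡ 219 (mod 2909)
2082 ≠ 219, so verification fails.

fails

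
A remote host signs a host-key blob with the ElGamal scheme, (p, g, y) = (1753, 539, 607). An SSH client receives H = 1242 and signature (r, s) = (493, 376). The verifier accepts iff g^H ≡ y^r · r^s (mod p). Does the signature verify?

Left side g^H mod p:
Squares mod 1753: 539^1≡539, 539^2≡1276, 539^4≡1392, 539^8≡599, 539^16≡1189, 539^32≡803, 539^64≡1458, 539^128≡1128, 539^256≡1459, 539^512≡539, 539^1024≡1276
1242 = 1024 + 128 + 64 + 16 + 8 + 2, so 539^1242 ≡ 1276·1128·1458·1189·599·1276 ≡ 539 (mod 1753)
Right side y^r · r^s mod p:
Squares mod 1753: 607^1≡607, 607^2≡319, 607^4≡87, 607^8≡557, 607^16≡1721, 607^32≡1024, 607^64≡282, 607^128≡639, 607^256≡1625
493 = 256 + 128 + 64 + 32 + 8 + 4 + 1, so 607^493 ≡ 1625·639·282·1024·557·87·607 ≡ 639 (mod 1753)
Squares mod 1753: 493^1≡493, 493^2≡1135, 493^4≡1523, 493^8≡310, 493^16≡1438, 493^32≡1057, 493^64≡588, 493^128≡403, 493^256≡1133
376 = 256 + 64 + 32 + 16 + 8, so 493^376 ≡ 1133·588·1057·1438·310 ≡ 947 (mod 1753)
639·947 = 605133 ≡ 348 (mod 1753)
539 ≠ 348, so verification fails.

does not verify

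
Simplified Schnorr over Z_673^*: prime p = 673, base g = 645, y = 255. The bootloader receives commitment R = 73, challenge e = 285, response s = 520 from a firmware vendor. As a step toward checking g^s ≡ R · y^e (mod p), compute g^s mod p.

73

Squares mod 673: 645^1≡645, 645^2≡111, 645^4≡207, 645^8≡450, 645^16≡600, 645^32≡618, 645^64≡333, 645^128≡517, 645^256≡108, 645^512≡223
520 = 512 + 8, so 645^520 ≡ 223·450 ≡ 73 (mod 673)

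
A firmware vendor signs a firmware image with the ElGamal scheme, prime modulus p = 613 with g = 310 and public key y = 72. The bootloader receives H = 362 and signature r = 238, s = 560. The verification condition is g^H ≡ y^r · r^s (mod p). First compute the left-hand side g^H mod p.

280

310^2 = 96100 ≡ 472
310^4 ≡ 472^2 = 222784 ≡ 265
310^8 ≡ 265^2 = 70225 ≡ 343
310^16 ≡ 343^2 = 117649 ≡ 566
310^32 ≡ 566^2 = 320356 ≡ 370
310^64 ≡ 370^2 = 136900 ≡ 201
310^128 ≡ 201^2 = 40401 ≡ 556
310^256 ≡ 556^2 = 309136 ≡ 184
362 = 256 + 64 + 32 + 8 + 2, so 310^362 ≡ 184·201·370·343·472 ≡ 280 (mod 613)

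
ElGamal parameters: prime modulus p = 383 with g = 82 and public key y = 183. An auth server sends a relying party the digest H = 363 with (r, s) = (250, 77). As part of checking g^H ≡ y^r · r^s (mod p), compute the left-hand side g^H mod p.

61

82^2 = 6724 ≡ 213
82^4 ≡ 213^2 = 45369 ≡ 175
82^8 ≡ 175^2 = 30625 ≡ 368
82^16 ≡ 368^2 = 135424 ≡ 225
82^32 ≡ 225^2 = 50625 ≡ 69
82^64 ≡ 69^2 = 4761 ≡ 165
82^128 ≡ 165^2 = 27225 ≡ 32
82^256 ≡ 32^2 = 1024 ≡ 258
363 = 256 + 64 + 32 + 8 + 2 + 1, so 82^363 ≡ 258·165·69·368·213·82 ≡ 61 (mod 383)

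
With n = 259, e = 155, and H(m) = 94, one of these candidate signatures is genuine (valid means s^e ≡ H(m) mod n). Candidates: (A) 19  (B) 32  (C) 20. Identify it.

A

Candidate A: Squares mod 259: 19^1≡19, 19^2≡102, 19^4≡44, 19^8≡123, 19^16≡107, 19^32≡53, 19^64≡219, 19^128≡46; 155 = 128 + 16 + 8 + 2 + 1, so 19^155 ≡ 46·107·123·102·19 ≡ 94 (mod 259)
  → matches H(m) = 94
Candidate B: Squares mod 259: 32^1≡32, 32^2≡247, 32^4≡144, 32^8≡16, 32^16≡256, 32^32≡9, 32^64≡81, 32^128≡86; 155 = 128 + 16 + 8 + 2 + 1, so 32^155 ≡ 86·256·16·247·32 ≡ 72 (mod 259)
Candidate C: Squares mod 259: 20^1≡20, 20^2≡141, 20^4≡197, 20^8≡218, 20^16≡127, 20^32≡71, 20^64≡120, 20^128≡155; 155 = 128 + 16 + 8 + 2 + 1, so 20^155 ≡ 155·127·218·141·20 ≡ 153 (mod 259)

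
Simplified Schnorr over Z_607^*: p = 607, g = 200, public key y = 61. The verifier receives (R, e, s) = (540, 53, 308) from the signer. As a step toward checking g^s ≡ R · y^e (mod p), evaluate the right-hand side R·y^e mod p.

61^2 = 3721 ≡ 79
61^4 ≡ 79^2 = 6241 ≡ 171
61^8 ≡ 171^2 = 29241 ≡ 105
61^16 ≡ 105^2 = 11025 ≡ 99
61^32 ≡ 99^2 = 9801 ≡ 89
53 = 32 + 16 + 4 + 1, so 61^53 ≡ 89·99·171·61 ≡ 457 (mod 607)
R · y^e ≡ 540·457 = 246780 ≡ 338 (mod 607)

338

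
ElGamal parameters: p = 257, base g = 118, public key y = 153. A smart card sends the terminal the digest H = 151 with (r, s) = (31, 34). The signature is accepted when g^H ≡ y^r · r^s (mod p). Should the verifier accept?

Left side g^H mod p:
118^2 = 13924 ≡ 46
118^4 ≡ 46^2 = 2116 ≡ 60
118^8 ≡ 60^2 = 3600 ≡ 2
118^16 ≡ 2^2 = 4
118^32 ≡ 4^2 = 16
118^64 ≡ 16^2 = 256
118^128 ≡ 256^2 = 65536 ≡ 1
151 = 128 + 16 + 4 + 2 + 1, so 118^151 ≡ 1·4·60·46·118 ≡ 244 (mod 257)
Right side y^r · r^s mod p:
153^2 = 23409 ≡ 22
153^4 ≡ 22^2 = 484 ≡ 227
153^8 ≡ 227^2 = 51529 ≡ 129
153^16 ≡ 129^2 = 16641 ≡ 193
31 = 16 + 8 + 4 + 2 + 1, so 153^31 ≡ 193·129·227·22·153 ≡ 99 (mod 257)
31^2 = 961 ≡ 190
31^4 ≡ 190^2 = 36100 ≡ 120
31^8 ≡ 120^2 = 14400 ≡ 8
31^16 ≡ 8^2 = 64
31^32 ≡ 64^2 = 4096 ≡ 241
34 = 32 + 2, so 31^34 ≡ 241·190 ≡ 44 (mod 257)
99·44 = 4356 ≡ 244 (mod 257)
244 ≡ 244 (mod 257), so the signature is genuine.

accept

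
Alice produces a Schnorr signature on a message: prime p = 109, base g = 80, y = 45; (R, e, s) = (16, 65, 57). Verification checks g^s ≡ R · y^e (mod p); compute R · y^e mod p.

27

Squares mod 109: 45^1≡45, 45^2≡63, 45^4≡45, 45^8≡63, 45^16≡45, 45^32≡63, 45^64≡45
65 = 64 + 1, so 45^65 ≡ 45·45 ≡ 63 (mod 109)
R · y^e ≡ 16·63 = 1008 ≡ 27 (mod 109)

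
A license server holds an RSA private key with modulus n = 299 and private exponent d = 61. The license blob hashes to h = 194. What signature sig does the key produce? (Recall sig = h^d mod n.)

h^2 ≡ 194^2 = 37636 ≡ 261
h^4 ≡ 261^2 = 68121 ≡ 248
h^8 ≡ 248^2 = 61504 ≡ 209
h^16 ≡ 209^2 = 43681 ≡ 27
h^32 ≡ 27^2 = 729 ≡ 131
61 = 32 + 16 + 8 + 4 + 1, so h^61 ≡ 131·27·209·248·194 ≡ 155 (mod 299)

155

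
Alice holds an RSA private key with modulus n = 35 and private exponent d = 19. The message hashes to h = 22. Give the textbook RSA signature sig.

h^2 ≡ 22^2 = 484 ≡ 29
h^4 ≡ 29^2 = 841 ≡ 1
h^8 ≡ 1^2 = 1
h^16 ≡ 1^2 = 1
19 = 16 + 2 + 1, so h^19 ≡ 1·29·22 ≡ 8 (mod 35)

8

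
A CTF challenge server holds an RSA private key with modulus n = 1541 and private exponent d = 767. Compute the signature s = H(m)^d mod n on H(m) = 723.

849

(H(m))^767 mod 1541 = 849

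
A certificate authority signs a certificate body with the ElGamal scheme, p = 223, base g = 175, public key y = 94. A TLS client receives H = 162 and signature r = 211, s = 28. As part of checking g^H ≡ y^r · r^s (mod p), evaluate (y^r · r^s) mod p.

115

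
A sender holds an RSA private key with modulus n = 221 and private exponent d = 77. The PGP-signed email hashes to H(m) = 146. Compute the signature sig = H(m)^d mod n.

(H(m))^2 ≡ 146^2 = 21316 ≡ 100
(H(m))^4 ≡ 100^2 = 10000 ≡ 55
(H(m))^8 ≡ 55^2 = 3025 ≡ 152
(H(m))^16 ≡ 152^2 = 23104 ≡ 120
(H(m))^32 ≡ 120^2 = 14400 ≡ 35
(H(m))^64 ≡ 35^2 = 1225 ≡ 120
77 = 64 + 8 + 4 + 1, so (H(m))^77 ≡ 120·152·55·146 ≡ 113 (mod 221)

113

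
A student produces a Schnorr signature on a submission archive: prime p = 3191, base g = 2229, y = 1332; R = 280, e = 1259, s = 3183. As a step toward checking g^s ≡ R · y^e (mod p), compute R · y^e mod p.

1332^2 = 1774224 ≡ 28
1332^4 ≡ 28^2 = 784
1332^8 ≡ 784^2 = 614656 ≡ 1984
1332^16 ≡ 1984^2 = 3936256 ≡ 1753
1332^32 ≡ 1753^2 = 3073009 ≡ 76
1332^64 ≡ 76^2 = 5776 ≡ 2585
1332^128 ≡ 2585^2 = 6682225 ≡ 271
1332^256 ≡ 271^2 = 73441 ≡ 48
1332^512 ≡ 48^2 = 2304
1332^1024 ≡ 2304^2 = 5308416 ≡ 1783
1259 = 1024 + 128 + 64 + 32 + 8 + 2 + 1, so 1332^1259 ≡ 1783·271·2585·76·1984·28·1332 ≡ 1383 (mod 3191)
R · y^e ≡ 280·1383 = 387240 ≡ 1129 (mod 3191)

1129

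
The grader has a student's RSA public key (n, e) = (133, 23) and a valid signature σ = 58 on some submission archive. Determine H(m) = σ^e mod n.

39

Squares mod 133: σ^1≡58, σ^2≡39, σ^4≡58, σ^8≡39, σ^16≡58
23 = 16 + 4 + 2 + 1, so σ^23 ≡ 58·58·39·58 ≡ 39 (mod 133)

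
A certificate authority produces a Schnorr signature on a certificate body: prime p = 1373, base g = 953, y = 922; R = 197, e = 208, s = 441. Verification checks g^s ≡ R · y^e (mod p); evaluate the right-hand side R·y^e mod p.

428

Squares mod 1373: 922^1≡922, 922^2≡197, 922^4≡365, 922^8≡44, 922^16≡563, 922^32≡1179, 922^64≡565, 922^128≡689
208 = 128 + 64 + 16, so 922^208 ≡ 689·565·563 ≡ 957 (mod 1373)
R · y^e ≡ 197·957 = 188529 ≡ 428 (mod 1373)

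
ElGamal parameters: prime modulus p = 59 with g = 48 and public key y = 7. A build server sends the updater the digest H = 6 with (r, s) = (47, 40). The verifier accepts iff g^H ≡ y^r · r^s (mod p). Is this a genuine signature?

Left side g^H mod p:
48^2 = 2304 ≡ 3
48^4 ≡ 3^2 = 9
6 = 4 + 2, so 48^6 ≡ 9·3 ≡ 27 (mod 59)
Right side y^r · r^s mod p:
7^2 = 49
7^4 ≡ 49^2 = 2401 ≡ 41
7^8 ≡ 41^2 = 1681 ≡ 29
7^16 ≡ 29^2 = 841 ≡ 15
7^32 ≡ 15^2 = 225 ≡ 48
47 = 32 + 8 + 4 + 2 + 1, so 7^47 ≡ 48·29·41·49·7 ≡ 27 (mod 59)
47^2 = 2209 ≡ 26
47^4 ≡ 26^2 = 676 ≡ 27
47^8 ≡ 27^2 = 729 ≡ 21
47^16 ≡ 21^2 = 441 ≡ 28
47^32 ≡ 28^2 = 784 ≡ 17
40 = 32 + 8, so 47^40 ≡ 17·21 ≡ 3 (mod 59)
27·3 = 81 ≡ 22 (mod 59)
27 ≠ 22, so verification fails.

forged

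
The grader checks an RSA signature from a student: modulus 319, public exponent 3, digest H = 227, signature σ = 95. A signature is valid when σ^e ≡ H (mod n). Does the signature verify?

does not verify

σ^2 ≡ 95^2 = 9025 ≡ 93
3 = 2 + 1, so σ^3 ≡ 93·95 ≡ 222 (mod 319)
σ^3 mod 319 = 222, but H = 227.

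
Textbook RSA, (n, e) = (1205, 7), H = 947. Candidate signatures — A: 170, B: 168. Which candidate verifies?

Candidate A: 170^2 = 28900 ≡ 1185; 170^4 ≡ 1185^2 = 1404225 ≡ 400; 7 = 4 + 2 + 1, so 170^7 ≡ 400·1185·170 ≡ 445 (mod 1205)
Candidate B: 168^2 = 28224 ≡ 509; 168^4 ≡ 509^2 = 259081 ≡ 6; 7 = 4 + 2 + 1, so 168^7 ≡ 6·509·168 ≡ 947 (mod 1205)
  → matches H = 947

B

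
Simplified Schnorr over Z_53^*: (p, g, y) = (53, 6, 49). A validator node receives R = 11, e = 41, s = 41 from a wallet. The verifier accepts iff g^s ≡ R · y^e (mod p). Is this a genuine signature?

g^s mod p:
6^2 = 36
6^4 ≡ 36^2 = 1296 ≡ 24
6^8 ≡ 24^2 = 576 ≡ 46
6^16 ≡ 46^2 = 2116 ≡ 49
6^32 ≡ 49^2 = 2401 ≡ 16
41 = 32 + 8 + 1, so 6^41 ≡ 16·46·6 ≡ 17 (mod 53)
R · y^e mod p:
49^2 = 2401 ≡ 16
49^4 ≡ 16^2 = 256 ≡ 44
49^8 ≡ 44^2 = 1936 ≡ 28
49^16 ≡ 28^2 = 784 ≡ 42
49^32 ≡ 42^2 = 1764 ≡ 15
41 = 32 + 8 + 1, so 49^41 ≡ 15·28·49 ≡ 16 (mod 53)
11·16 = 176 ≡ 17 (mod 53)
17 ≡ 17 (mod 53); signature holds.

genuine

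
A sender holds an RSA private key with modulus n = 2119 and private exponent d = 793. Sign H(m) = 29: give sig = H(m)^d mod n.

1160

Squares mod 2119: (H(m))^1≡29, (H(m))^2≡841, (H(m))^4≡1654, (H(m))^8≡87, (H(m))^16≡1212, (H(m))^32≡477, (H(m))^64≡796, (H(m))^128≡35, (H(m))^256≡1225, (H(m))^512≡373
793 = 512 + 256 + 16 + 8 + 1, so (H(m))^793 ≡ 373·1225·1212·87·29 ≡ 1160 (mod 2119)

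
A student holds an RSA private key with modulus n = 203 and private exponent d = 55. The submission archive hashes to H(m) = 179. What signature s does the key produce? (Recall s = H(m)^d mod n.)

151

(H(m))^2 ≡ 179^2 = 32041 ≡ 170
(H(m))^4 ≡ 170^2 = 28900 ≡ 74
(H(m))^8 ≡ 74^2 = 5476 ≡ 198
(H(m))^16 ≡ 198^2 = 39204 ≡ 25
(H(m))^32 ≡ 25^2 = 625 ≡ 16
55 = 32 + 16 + 4 + 2 + 1, so (H(m))^55 ≡ 16·25·74·170·179 ≡ 151 (mod 203)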